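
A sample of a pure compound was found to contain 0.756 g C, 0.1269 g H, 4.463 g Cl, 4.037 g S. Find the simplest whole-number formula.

C: 0.756 g ÷ 12.01 g/mol = 0.06295 mol
H: 0.1269 g ÷ 1.008 g/mol = 0.1259 mol
Cl: 4.463 g ÷ 35.45 g/mol = 0.1259 mol
S: 4.037 g ÷ 32.07 g/mol = 0.1259 mol
Ratios (÷ 0.06295): C 1.000, H 2.000, Cl 2.000, S 2.000
Ratio ≈ 1:2:2:2, so the empirical formula is CH2Cl2S2

CH2Cl2S2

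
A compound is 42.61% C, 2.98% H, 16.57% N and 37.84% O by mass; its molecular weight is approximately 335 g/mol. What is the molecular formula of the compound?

Assume 100 g: 42.61 g C, 2.98 g H, 16.57 g N, 37.84 g O.
Moles — C: 42.61 / 12.01 = 3.548 mol; H: 2.98 / 1.008 = 2.956 mol; N: 16.57 / 14.01 = 1.183 mol; O: 37.84 / 16.00 = 2.365 mol
Smallest is N at 1.183 mol; normalising gives C 3.000, H 2.500, N 1.000, O 2.000
Multiply by 2: C 6.00, H 5.00, N 2.00, O 4.00 → C6H5N2O4
Empirical-formula mass = 169.12 g/mol
n = 335 / 169.12 = 1.98 ≈ 2
Molecular formula = (C6H5N2O4)×2 = C12H10N4O8

C12H10N4O8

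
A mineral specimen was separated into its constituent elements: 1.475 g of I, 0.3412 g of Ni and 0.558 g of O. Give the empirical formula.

I: 1.475 g ÷ 126.90 g/mol = 0.01162 mol
Ni: 0.3412 g ÷ 58.69 g/mol = 0.005814 mol
O: 0.558 g ÷ 16.00 g/mol = 0.03488 mol
Divide by the smallest (0.005814 mol Ni): I 1.999, Ni 1.000, O 5.999
Ratio ≈ 2:1:6, so the empirical formula is I2NiO6

I2NiO6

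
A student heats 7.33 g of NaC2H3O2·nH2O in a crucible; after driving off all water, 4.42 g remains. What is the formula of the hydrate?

NaC2H3O2·3H2O

Mass of water lost = 7.33 − 4.42 = 2.91 g → 2.91 / 18.02 = 0.1615 mol H2O
Molar mass of NaC2H3O2 = 82.03 g/mol → mol NaC2H3O2 = 4.42 / 82.03 = 0.05388
n = 0.1615 / 0.05388 = 3.00 ≈ 3 → NaC2H3O2·3H2O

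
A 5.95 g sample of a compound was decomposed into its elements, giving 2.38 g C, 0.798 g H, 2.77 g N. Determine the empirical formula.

CH4N

n(C) = 2.38/12.01 = 0.1982, n(H) = 0.798/1.008 = 0.7917, n(N) = 2.77/14.01 = 0.1977
Smallest is N at 0.1977 mol; normalising gives C 1.002, H 4.004, N 1.000
→ CH4N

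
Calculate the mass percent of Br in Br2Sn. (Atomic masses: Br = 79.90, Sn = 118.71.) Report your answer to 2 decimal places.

Molar mass = 2(79.90) + 1(118.71) = 278.510 g/mol
Mass of Br per mole = 2 × 79.90 = 159.800 g
% Br = 159.800 / 278.510 × 100 = 57.38%

57.38%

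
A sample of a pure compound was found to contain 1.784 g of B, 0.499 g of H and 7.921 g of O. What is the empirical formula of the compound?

B: 1.784 g ÷ 10.81 g/mol = 0.165 mol
H: 0.499 g ÷ 1.008 g/mol = 0.495 mol
O: 7.921 g ÷ 16.00 g/mol = 0.4951 mol
Ratios (÷ 0.165): B 1.000, H 3.000, O 3.000
Ratio ≈ 1:3:3, so the empirical formula is BH3O3

BH3O3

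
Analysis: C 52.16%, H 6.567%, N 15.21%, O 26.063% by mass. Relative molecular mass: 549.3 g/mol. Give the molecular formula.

C24H36N6O9

Assume 100 g: 52.16 g C, 6.567 g H, 15.21 g N, 26.063 g O.
C: 52.16 g ÷ 12.01 g/mol = 4.343 mol
H: 6.567 g ÷ 1.008 g/mol = 6.515 mol
N: 15.21 g ÷ 14.01 g/mol = 1.086 mol
O: 26.063 g ÷ 16.00 g/mol = 1.629 mol
Smallest is N at 1.086 mol; normalising gives C 4.000, H 6.001, N 1.000, O 1.500
Scaling by 2: C 8.00, H 12.00, N 2.00, O 3.00 → C8H12N2O3
Empirical-formula mass = 184.20 g/mol
n = 549.3 / 184.20 = 2.98 ≈ 3
Molecular formula = (C8H12N2O3)×3 = C24H36N6O9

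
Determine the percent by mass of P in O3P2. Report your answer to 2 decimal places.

Molar mass = 3(16.00) + 2(30.97) = 109.940 g/mol
Mass of P per mole = 2 × 30.97 = 61.940 g
% P = 61.940 / 109.940 × 100 = 56.34%

56.34%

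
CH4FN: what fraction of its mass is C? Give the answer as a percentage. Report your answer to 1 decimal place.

Molar mass = 1(12.01) + 4(1.008) + 1(19.00) + 1(14.01) = 49.052 g/mol
Mass of C per mole = 1 × 12.01 = 12.010 g
% C = 12.010 / 49.052 × 100 = 24.5%

24.5%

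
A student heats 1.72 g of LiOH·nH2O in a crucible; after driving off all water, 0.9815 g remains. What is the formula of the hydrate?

LiOH·H2O

Mass of water lost = 1.72 − 0.9815 = 0.7385 g → 0.7385 / 18.02 = 0.04098 mol H2O
Molar mass of LiOH = 23.95 g/mol → mol LiOH = 0.9815 / 23.95 = 0.04098
n = 0.04098 / 0.04098 = 1.00 ≈ 1 → LiOH·H2O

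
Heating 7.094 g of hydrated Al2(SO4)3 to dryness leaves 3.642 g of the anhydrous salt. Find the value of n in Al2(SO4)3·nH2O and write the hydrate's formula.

Mass of water lost = 7.094 − 3.642 = 3.452 g → 3.452 / 18.02 = 0.1916 mol H2O
Molar mass of Al2(SO4)3 = 342.17 g/mol → mol Al2(SO4)3 = 3.642 / 342.17 = 0.01064
n = 0.1916 / 0.01064 = 18.00 ≈ 18 → Al2(SO4)3·18H2O

Al2(SO4)3·18H2O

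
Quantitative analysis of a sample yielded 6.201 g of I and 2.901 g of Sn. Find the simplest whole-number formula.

I2Sn

Moles — I: 6.201 / 126.90 = 0.04887 mol; Sn: 2.901 / 118.71 = 0.02444 mol
Smallest is Sn at 0.02444 mol; normalising gives I 2.000, Sn 1.000
≈ 2:1 → I2Sn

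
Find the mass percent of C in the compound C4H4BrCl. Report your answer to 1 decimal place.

28.7%

Molar mass = 4(12.01) + 4(1.008) + 1(79.90) + 1(35.45) = 167.422 g/mol
Mass of C per mole = 4 × 12.01 = 48.040 g
% C = 48.040 / 167.422 × 100 = 28.7%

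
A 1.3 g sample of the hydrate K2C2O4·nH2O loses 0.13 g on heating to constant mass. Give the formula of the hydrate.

K2C2O4·H2O

Mass of anhydrous K2C2O4 = 1.3 − 0.13 = 1.17 g
mol H2O = 0.13 / 18.02 = 0.007214
Molar mass of K2C2O4 = 166.22 g/mol → mol K2C2O4 = 1.17 / 166.22 = 0.007039
n = 0.007214 / 0.007039 = 1.02 ≈ 1 → K2C2O4·H2O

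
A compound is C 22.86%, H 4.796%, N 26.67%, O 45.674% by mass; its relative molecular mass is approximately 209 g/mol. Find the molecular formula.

C4H10N4O6

Assume 100 g: 22.86 g C, 4.796 g H, 26.67 g N, 45.674 g O.
n(C) = 22.86/12.01 = 1.903, n(H) = 4.796/1.008 = 4.758, n(N) = 26.67/14.01 = 1.904, n(O) = 45.674/16.00 = 2.855
Divide by the smallest (1.903 mol C): C 1.000, H 2.500, N 1.000, O 1.500
Multiply by 2: C 2.00, H 5.00, N 2.00, O 3.00 → C2H5N2O3
Empirical-formula mass = 105.08 g/mol
n = 209 / 105.08 = 1.99 ≈ 2
Molecular formula = (C2H5N2O3)×2 = C4H10N4O6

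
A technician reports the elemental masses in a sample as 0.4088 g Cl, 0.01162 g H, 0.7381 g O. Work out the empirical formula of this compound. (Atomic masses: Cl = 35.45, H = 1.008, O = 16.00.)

ClHO4

Moles — Cl: 0.4088 / 35.45 = 0.01153 mol; H: 0.01162 / 1.008 = 0.01153 mol; O: 0.7381 / 16.00 = 0.04613 mol
Smallest is H at 0.01153 mol; normalising gives Cl 1.000, H 1.000, O 4.002
Ratio ≈ 1:1:4, so the empirical formula is ClHO4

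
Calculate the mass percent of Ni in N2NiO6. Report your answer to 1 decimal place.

Molar mass = 2(14.01) + 1(58.69) + 6(16.00) = 182.710 g/mol
Mass of Ni per mole = 1 × 58.69 = 58.690 g
% Ni = 58.690 / 182.710 × 100 = 32.1%

32.1%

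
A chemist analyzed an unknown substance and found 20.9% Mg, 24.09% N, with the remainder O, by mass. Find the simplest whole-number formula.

MgN2O4

Assume 100 g: 20.9 g Mg, 24.09 g N, 55.01 g O.
n(Mg) = 20.9/24.31 = 0.8597, n(N) = 24.09/14.01 = 1.719, n(O) = 55.01/16.00 = 3.438
Divide by the smallest (0.8597 mol Mg): Mg 1.000, N 2.000, O 3.999
→ MgN2O4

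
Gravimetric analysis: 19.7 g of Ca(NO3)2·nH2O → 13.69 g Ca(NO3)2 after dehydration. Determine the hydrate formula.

Mass of water lost = 19.7 − 13.69 = 6.01 g → 6.01 / 18.02 = 0.3335 mol H2O
Molar mass of Ca(NO3)2 = 164.10 g/mol → mol Ca(NO3)2 = 13.69 / 164.10 = 0.08342
n = 0.3335 / 0.08342 = 4.00 ≈ 4 → Ca(NO3)2·4H2O

Ca(NO3)2·4H2O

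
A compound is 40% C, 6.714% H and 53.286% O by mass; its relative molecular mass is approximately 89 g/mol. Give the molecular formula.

C3H6O3

Assume 100 g: 40 g C, 6.714 g H, 53.286 g O.
Moles — C: 40 / 12.01 = 3.331 mol; H: 6.714 / 1.008 = 6.661 mol; O: 53.286 / 16.00 = 3.33 mol
Divide by the smallest (3.33 mol O): C 1.000, H 2.000, O 1.000
Ratio ≈ 1:2:1, so the empirical formula is CH2O
Empirical-formula mass = 30.03 g/mol
n = 89 / 30.03 = 2.96 ≈ 3
Molecular formula = (CH2O)×3 = C3H6O3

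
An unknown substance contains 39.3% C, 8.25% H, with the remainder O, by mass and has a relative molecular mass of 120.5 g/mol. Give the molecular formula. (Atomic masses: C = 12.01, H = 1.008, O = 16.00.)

Assume 100 g: 39.3 g C, 8.25 g H, 52.45 g O.
C: 39.3 g ÷ 12.01 g/mol = 3.272 mol
H: 8.25 g ÷ 1.008 g/mol = 8.185 mol
O: 52.45 g ÷ 16.00 g/mol = 3.278 mol
Ratios (÷ 3.272): C 1.000, H 2.501, O 1.002
Multiply by 2: C 2.00, H 5.00, O 2.00 → C2H5O2
Empirical-formula mass = 61.06 g/mol
n = 120.5 / 61.06 = 1.97 ≈ 2
Molecular formula = (C2H5O2)×2 = C4H10O4

C4H10O4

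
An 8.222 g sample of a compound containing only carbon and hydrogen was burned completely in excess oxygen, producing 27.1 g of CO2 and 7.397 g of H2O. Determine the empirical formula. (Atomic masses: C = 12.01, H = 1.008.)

mol C = 27.1 / 44.01 = 0.6158; mass C = 0.6158 × 12.01 = 7.395 g
mol H = 2 × (7.397 / 18.02) = 0.8210; mass H = 0.8210 × 1.008 = 0.8275 g
Smallest is C at 0.6158 mol; normalising gives C 1.000, H 1.333
×3: C 3.00, H 4.00 → C3H4

C3H4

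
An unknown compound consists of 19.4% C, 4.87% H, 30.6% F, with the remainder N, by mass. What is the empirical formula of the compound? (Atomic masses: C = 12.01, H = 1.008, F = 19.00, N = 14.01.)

CH3FN2

Assume 100 g: 19.4 g C, 4.87 g H, 30.6 g F, 45.13 g N.
C: 19.4 g ÷ 12.01 g/mol = 1.615 mol
H: 4.87 g ÷ 1.008 g/mol = 4.831 mol
F: 30.6 g ÷ 19.00 g/mol = 1.611 mol
N: 45.13 g ÷ 14.01 g/mol = 3.221 mol
Ratios (÷ 1.611): C 1.003, H 3.000, F 1.000, N 2.000
Ratio ≈ 1:3:1:2, so the empirical formula is CH3FN2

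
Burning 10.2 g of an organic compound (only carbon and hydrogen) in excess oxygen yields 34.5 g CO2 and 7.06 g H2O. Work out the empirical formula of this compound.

mol C = 34.5 / 44.01 = 0.7839; mass C = 0.7839 × 12.01 = 9.415 g
mol H = 2 × (7.06 / 18.02) = 0.7836; mass H = 0.7836 × 1.008 = 0.7898 g
Divide by the smallest (0.7836 mol H): C 1.000, H 1.000
→ CH

CH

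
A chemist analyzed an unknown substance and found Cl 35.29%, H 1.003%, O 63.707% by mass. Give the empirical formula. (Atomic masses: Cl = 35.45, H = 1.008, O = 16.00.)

ClHO4

Assume 100 g: 35.29 g Cl, 1.003 g H, 63.707 g O.
Moles — Cl: 35.29 / 35.45 = 0.9955 mol; H: 1.003 / 1.008 = 0.995 mol; O: 63.707 / 16.00 = 3.982 mol
Smallest is H at 0.995 mol; normalising gives Cl 1.000, H 1.000, O 4.002
→ ClHO4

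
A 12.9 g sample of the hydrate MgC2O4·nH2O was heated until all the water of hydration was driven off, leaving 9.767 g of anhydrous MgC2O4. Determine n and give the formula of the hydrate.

MgC2O4·2H2O

Mass of water lost = 12.9 − 9.767 = 3.133 g → 3.133 / 18.02 = 0.1739 mol H2O
Molar mass of MgC2O4 = 112.33 g/mol → mol MgC2O4 = 9.767 / 112.33 = 0.08695
n = 0.1739 / 0.08695 = 2.00 ≈ 2 → MgC2O4·2H2O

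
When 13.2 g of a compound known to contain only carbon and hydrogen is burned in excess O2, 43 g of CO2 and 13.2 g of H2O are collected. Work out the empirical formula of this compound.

C2H3

mol C = 43 / 44.01 = 0.9771; mass C = 0.9771 × 12.01 = 11.73 g
mol H = 2 × (13.2 / 18.02) = 1.465; mass H = 1.465 × 1.008 = 1.477 g
Smallest is C at 0.9771 mol; normalising gives C 1.000, H 1.499
×2: C 2.00, H 3.00 → C2H3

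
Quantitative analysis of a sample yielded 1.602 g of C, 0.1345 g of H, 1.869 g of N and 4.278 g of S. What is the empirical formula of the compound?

CHNS

Moles — C: 1.602 / 12.01 = 0.1334 mol; H: 0.1345 / 1.008 = 0.1334 mol; N: 1.869 / 14.01 = 0.1334 mol; S: 4.278 / 32.07 = 0.1334 mol
Smallest is C at 0.1334 mol; normalising gives C 1.000, H 1.000, N 1.000, S 1.000
Ratio ≈ 1:1:1:1, so the empirical formula is CHNS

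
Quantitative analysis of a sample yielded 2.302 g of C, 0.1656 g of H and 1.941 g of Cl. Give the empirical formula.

C7H6Cl2

C: 2.302 g ÷ 12.01 g/mol = 0.1917 mol
H: 0.1656 g ÷ 1.008 g/mol = 0.1643 mol
Cl: 1.941 g ÷ 35.45 g/mol = 0.05475 mol
Smallest is Cl at 0.05475 mol; normalising gives C 3.501, H 3.000, Cl 1.000
Multiply by 2: C 7.00, H 6.00, Cl 2.00 → C7H6Cl2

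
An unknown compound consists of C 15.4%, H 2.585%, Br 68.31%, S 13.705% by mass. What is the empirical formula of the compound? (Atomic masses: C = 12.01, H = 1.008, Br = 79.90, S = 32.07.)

C3H6Br2S

Assume 100 g: 15.4 g C, 2.585 g H, 68.31 g Br, 13.705 g S.
n(C) = 15.4/12.01 = 1.282, n(H) = 2.585/1.008 = 2.564, n(Br) = 68.31/79.90 = 0.8549, n(S) = 13.705/32.07 = 0.4273
Divide by the smallest (0.4273 mol S): C 3.001, H 6.001, Br 2.001, S 1.000
Ratio ≈ 3:6:2:1, so the empirical formula is C3H6Br2S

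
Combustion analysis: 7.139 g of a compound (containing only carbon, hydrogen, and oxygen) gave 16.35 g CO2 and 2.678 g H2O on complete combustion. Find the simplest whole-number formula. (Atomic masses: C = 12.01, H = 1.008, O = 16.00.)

C5H4O2

mol C = 16.35 / 44.01 = 0.3715; mass C = 0.3715 × 12.01 = 4.462 g
mol H = 2 × (2.678 / 18.02) = 0.2972; mass H = 0.2972 × 1.008 = 0.2996 g
mass O = 7.139 − (4.761) = 2.378 g → mol O = 0.1486
Divide by the smallest (0.1486 mol O): C 2.500, H 2.000, O 1.000
×2: C 5.00, H 4.00, O 2.00 → C5H4O2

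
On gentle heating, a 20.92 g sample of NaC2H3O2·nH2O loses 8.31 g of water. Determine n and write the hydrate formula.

NaC2H3O2·3H2O

Mass of anhydrous NaC2H3O2 = 20.92 − 8.31 = 12.61 g
mol H2O = 8.31 / 18.02 = 0.4612
Molar mass of NaC2H3O2 = 82.03 g/mol → mol NaC2H3O2 = 12.61 / 82.03 = 0.1537
n = 0.4612 / 0.1537 = 3.00 ≈ 3 → NaC2H3O2·3H2O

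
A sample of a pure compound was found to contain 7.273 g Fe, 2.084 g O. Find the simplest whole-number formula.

FeO

Moles — Fe: 7.273 / 55.85 = 0.1302 mol; O: 2.084 / 16.00 = 0.1303 mol
Smallest is Fe at 0.1302 mol; normalising gives Fe 1.000, O 1.000
≈ 1:1 → FeO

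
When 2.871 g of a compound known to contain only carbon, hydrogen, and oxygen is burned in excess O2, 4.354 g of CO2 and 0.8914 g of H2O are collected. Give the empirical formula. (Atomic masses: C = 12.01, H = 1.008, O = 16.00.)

CHO

mol C = 4.354 / 44.01 = 0.09893; mass C = 0.09893 × 12.01 = 1.188 g
mol H = 2 × (0.8914 / 18.02) = 0.09893; mass H = 0.09893 × 1.008 = 0.09973 g
mass O = 2.871 − (1.288) = 1.583 g → mol O = 0.09894
Divide by the smallest (0.09893 mol C): C 1.000, H 1.000, O 1.000
→ CHO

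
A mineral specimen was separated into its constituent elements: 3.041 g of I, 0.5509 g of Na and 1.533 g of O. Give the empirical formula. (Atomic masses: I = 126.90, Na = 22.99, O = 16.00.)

n(I) = 3.041/126.90 = 0.02396, n(Na) = 0.5509/22.99 = 0.02396, n(O) = 1.533/16.00 = 0.09581
Smallest is Na at 0.02396 mol; normalising gives I 1.000, Na 1.000, O 3.998
→ INaO4

INaO4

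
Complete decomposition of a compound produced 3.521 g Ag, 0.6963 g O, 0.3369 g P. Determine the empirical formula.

Ag3O4P

Moles — Ag: 3.521 / 107.87 = 0.03264 mol; O: 0.6963 / 16.00 = 0.04352 mol; P: 0.3369 / 30.97 = 0.01088 mol
Divide by the smallest (0.01088 mol P): Ag 3.001, O 4.001, P 1.000
≈ 3:4:1 → Ag3O4P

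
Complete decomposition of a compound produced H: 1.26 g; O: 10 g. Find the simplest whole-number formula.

H: 1.26 g ÷ 1.008 g/mol = 1.25 mol
O: 10 g ÷ 16.00 g/mol = 0.625 mol
Smallest is O at 0.625 mol; normalising gives H 2.000, O 1.000
Ratio ≈ 2:1, so the empirical formula is H2O

H2O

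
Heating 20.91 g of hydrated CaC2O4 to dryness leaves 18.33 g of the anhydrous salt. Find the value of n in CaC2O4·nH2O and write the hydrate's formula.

Mass of water lost = 20.91 − 18.33 = 2.58 g → 2.58 / 18.02 = 0.1432 mol H2O
Molar mass of CaC2O4 = 128.10 g/mol → mol CaC2O4 = 18.33 / 128.10 = 0.1431
n = 0.1432 / 0.1431 = 1.00 ≈ 1 → CaC2O4·H2O

CaC2O4·H2O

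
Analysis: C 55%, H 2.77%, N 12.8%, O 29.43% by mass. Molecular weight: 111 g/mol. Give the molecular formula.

C5H3NO2

Assume 100 g: 55 g C, 2.77 g H, 12.8 g N, 29.43 g O.
Moles — C: 55 / 12.01 = 4.58 mol; H: 2.77 / 1.008 = 2.748 mol; N: 12.8 / 14.01 = 0.9136 mol; O: 29.43 / 16.00 = 1.839 mol
Divide by the smallest (0.9136 mol N): C 5.012, H 3.008, N 1.000, O 2.013
Ratio ≈ 5:3:1:2, so the empirical formula is C5H3NO2
Empirical-formula mass = 109.08 g/mol
n = 111 / 109.08 = 1.02 ≈ 1
Molecular formula = empirical formula = C5H3NO2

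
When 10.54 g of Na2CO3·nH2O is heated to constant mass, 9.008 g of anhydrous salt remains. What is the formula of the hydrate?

Na2CO3·H2O

Mass of water lost = 10.54 − 9.008 = 1.532 g → 1.532 / 18.02 = 0.08502 mol H2O
Molar mass of Na2CO3 = 105.99 g/mol → mol Na2CO3 = 9.008 / 105.99 = 0.08499
n = 0.08502 / 0.08499 = 1.00 ≈ 1 → Na2CO3·H2O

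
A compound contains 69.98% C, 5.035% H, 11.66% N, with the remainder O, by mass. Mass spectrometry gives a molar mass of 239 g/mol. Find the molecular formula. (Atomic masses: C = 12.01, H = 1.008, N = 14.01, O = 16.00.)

Assume 100 g: 69.98 g C, 5.035 g H, 11.66 g N, 13.325 g O.
C: 69.98 g ÷ 12.01 g/mol = 5.827 mol
H: 5.035 g ÷ 1.008 g/mol = 4.995 mol
N: 11.66 g ÷ 14.01 g/mol = 0.8323 mol
O: 13.325 g ÷ 16.00 g/mol = 0.8328 mol
Smallest is N at 0.8323 mol; normalising gives C 7.001, H 6.002, N 1.000, O 1.001
→ C7H6NO
Empirical-formula mass = 120.13 g/mol
n = 239 / 120.13 = 1.99 ≈ 2
Molecular formula = (C7H6NO)×2 = C14H12N2O2

C14H12N2O2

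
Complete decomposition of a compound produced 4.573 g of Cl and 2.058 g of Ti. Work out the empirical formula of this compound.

Cl3Ti

Moles — Cl: 4.573 / 35.45 = 0.129 mol; Ti: 2.058 / 47.87 = 0.04299 mol
Divide by the smallest (0.04299 mol Ti): Cl 3.001, Ti 1.000
Ratio ≈ 3:1, so the empirical formula is Cl3Ti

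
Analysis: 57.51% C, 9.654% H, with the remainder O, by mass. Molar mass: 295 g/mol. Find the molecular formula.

Assume 100 g: 57.51 g C, 9.654 g H, 32.836 g O.
Moles — C: 57.51 / 12.01 = 4.789 mol; H: 9.654 / 1.008 = 9.577 mol; O: 32.836 / 16.00 = 2.052 mol
Ratios (÷ 2.052): C 2.333, H 4.667, O 1.000
Scaling by 3: C 7.00, H 14.00, O 3.00 → C7H14O3
Empirical-formula mass = 146.18 g/mol
n = 295 / 146.18 = 2.02 ≈ 2
Molecular formula = (C7H14O3)×2 = C14H28O6

C14H28O6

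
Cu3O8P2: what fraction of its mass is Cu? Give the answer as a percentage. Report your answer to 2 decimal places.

Molar mass = 3(63.55) + 8(16.00) + 2(30.97) = 380.590 g/mol
Mass of Cu per mole = 3 × 63.55 = 190.650 g
% Cu = 190.650 / 380.590 × 100 = 50.09%

50.09%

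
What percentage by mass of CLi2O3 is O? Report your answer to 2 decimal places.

Molar mass = 1(12.01) + 2(6.94) + 3(16.00) = 73.890 g/mol
Mass of O per mole = 3 × 16.00 = 48.000 g
% O = 48.000 / 73.890 × 100 = 64.96%

64.96%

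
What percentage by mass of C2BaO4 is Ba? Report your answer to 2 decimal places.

60.94%

Molar mass = 2(12.01) + 1(137.33) + 4(16.00) = 225.350 g/mol
Mass of Ba per mole = 1 × 137.33 = 137.330 g
% Ba = 137.330 / 225.350 × 100 = 60.94%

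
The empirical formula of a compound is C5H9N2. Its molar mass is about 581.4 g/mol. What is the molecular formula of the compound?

C30H54N12

Empirical-formula mass = 97.14 g/mol
n = 581.4 / 97.14 = 5.99 ≈ 6
Molecular formula = (C5H9N2)6 = C30H54N12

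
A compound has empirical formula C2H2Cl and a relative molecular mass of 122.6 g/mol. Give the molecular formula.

C4H4Cl2

Empirical-formula mass = 61.49 g/mol
n = 122.6 / 61.49 = 1.99 ≈ 2
Molecular formula = (C2H2Cl)2 = C4H4Cl2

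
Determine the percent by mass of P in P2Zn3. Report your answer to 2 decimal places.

24.00%

Molar mass = 2(30.97) + 3(65.38) = 258.080 g/mol
Mass of P per mole = 2 × 30.97 = 61.940 g
% P = 61.940 / 258.080 × 100 = 24.00%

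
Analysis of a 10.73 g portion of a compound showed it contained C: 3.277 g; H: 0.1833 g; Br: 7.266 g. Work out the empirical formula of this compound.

C3H2Br

Moles — C: 3.277 / 12.01 = 0.2729 mol; H: 0.1833 / 1.008 = 0.1818 mol; Br: 7.266 / 79.90 = 0.09094 mol
Smallest is Br at 0.09094 mol; normalising gives C 3.000, H 2.000, Br 1.000
→ C3H2Br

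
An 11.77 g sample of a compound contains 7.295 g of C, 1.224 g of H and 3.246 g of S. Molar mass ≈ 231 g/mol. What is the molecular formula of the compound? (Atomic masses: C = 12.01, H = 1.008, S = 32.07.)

C12H24S2

C: 7.295 g ÷ 12.01 g/mol = 0.6074 mol
H: 1.224 g ÷ 1.008 g/mol = 1.214 mol
S: 3.246 g ÷ 32.07 g/mol = 0.1012 mol
Smallest is S at 0.1012 mol; normalising gives C 6.001, H 11.997, S 1.000
→ C6H12S
Empirical-formula mass = 116.23 g/mol
n = 231 / 116.23 = 1.99 ≈ 2
Molecular formula = (C6H12S)×2 = C12H24S2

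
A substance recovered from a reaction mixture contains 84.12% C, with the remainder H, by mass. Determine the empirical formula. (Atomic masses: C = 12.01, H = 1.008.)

C4H9

Assume 100 g: 84.12 g C, 15.88 g H.
n(C) = 84.12/12.01 = 7.004, n(H) = 15.88/1.008 = 15.75
Ratios (÷ 7.004): C 1.000, H 2.249
Scaling by 4: C 4.00, H 9.00 → C4H9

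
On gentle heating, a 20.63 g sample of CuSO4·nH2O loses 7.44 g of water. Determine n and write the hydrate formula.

Mass of anhydrous CuSO4 = 20.63 − 7.44 = 13.19 g
mol H2O = 7.44 / 18.02 = 0.4129
Molar mass of CuSO4 = 159.62 g/mol → mol CuSO4 = 13.19 / 159.62 = 0.08263
n = 0.4129 / 0.08263 = 5.00 ≈ 5 → CuSO4·5H2O

CuSO4·5H2O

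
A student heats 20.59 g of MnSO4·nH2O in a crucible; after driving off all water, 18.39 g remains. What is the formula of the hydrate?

Mass of water lost = 20.59 − 18.39 = 2.2 g → 2.2 / 18.02 = 0.1221 mol H2O
Molar mass of MnSO4 = 151.01 g/mol → mol MnSO4 = 18.39 / 151.01 = 0.1218
n = 0.1221 / 0.1218 = 1.00 ≈ 1 → MnSO4·H2O

MnSO4·H2O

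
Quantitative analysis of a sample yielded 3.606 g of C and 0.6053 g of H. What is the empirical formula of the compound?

CH2

n(C) = 3.606/12.01 = 0.3002, n(H) = 0.6053/1.008 = 0.6005
Smallest is C at 0.3002 mol; normalising gives C 1.000, H 2.000
Ratio ≈ 1:2, so the empirical formula is CH2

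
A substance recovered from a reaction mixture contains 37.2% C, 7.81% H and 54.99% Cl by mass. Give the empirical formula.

Assume 100 g: 37.2 g C, 7.81 g H, 54.99 g Cl.
Moles — C: 37.2 / 12.01 = 3.097 mol; H: 7.81 / 1.008 = 7.748 mol; Cl: 54.99 / 35.45 = 1.551 mol
Smallest is Cl at 1.551 mol; normalising gives C 1.997, H 4.995, Cl 1.000
Ratio ≈ 2:5:1, so the empirical formula is C2H5Cl

C2H5Cl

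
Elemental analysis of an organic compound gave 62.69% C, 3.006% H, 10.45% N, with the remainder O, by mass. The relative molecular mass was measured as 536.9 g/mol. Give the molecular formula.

C28H16N4O8

Assume 100 g: 62.69 g C, 3.006 g H, 10.45 g N, 23.854 g O.
Moles — C: 62.69 / 12.01 = 5.22 mol; H: 3.006 / 1.008 = 2.982 mol; N: 10.45 / 14.01 = 0.7459 mol; O: 23.854 / 16.00 = 1.491 mol
Smallest is N at 0.7459 mol; normalising gives C 6.998, H 3.998, N 1.000, O 1.999
≈ 7:4:1:2 → C7H4NO2
Empirical-formula mass = 134.11 g/mol
n = 536.9 / 134.11 = 4.00 ≈ 4
Molecular formula = (C7H4NO2)×4 = C28H16N4O8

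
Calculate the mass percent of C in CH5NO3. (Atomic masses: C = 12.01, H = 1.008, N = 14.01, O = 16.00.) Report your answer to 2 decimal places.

15.19%

Molar mass = 1(12.01) + 5(1.008) + 1(14.01) + 3(16.00) = 79.060 g/mol
Mass of C per mole = 1 × 12.01 = 12.010 g
% C = 12.010 / 79.060 × 100 = 15.19%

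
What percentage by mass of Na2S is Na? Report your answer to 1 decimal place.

58.9%

Molar mass = 2(22.99) + 1(32.07) = 78.050 g/mol
Mass of Na per mole = 2 × 22.99 = 45.980 g
% Na = 45.980 / 78.050 × 100 = 58.9%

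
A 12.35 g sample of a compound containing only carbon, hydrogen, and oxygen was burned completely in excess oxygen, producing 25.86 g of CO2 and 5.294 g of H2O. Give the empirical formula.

mol C = 25.86 / 44.01 = 0.5876; mass C = 0.5876 × 12.01 = 7.057 g
mol H = 2 × (5.294 / 18.02) = 0.5876; mass H = 0.5876 × 1.008 = 0.5923 g
mass O = 12.35 − (7.649) = 4.701 g → mol O = 0.2938
Ratios (÷ 0.2938): C 2.000, H 2.000, O 1.000
Ratio ≈ 2:2:1, so the empirical formula is C2H2O

C2H2O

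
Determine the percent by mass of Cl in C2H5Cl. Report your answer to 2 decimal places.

54.95%

Molar mass = 2(12.01) + 5(1.008) + 1(35.45) = 64.510 g/mol
Mass of Cl per mole = 1 × 35.45 = 35.450 g
% Cl = 35.450 / 64.510 × 100 = 54.95%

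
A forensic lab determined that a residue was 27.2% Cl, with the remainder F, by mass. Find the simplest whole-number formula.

ClF5

Assume 100 g: 27.2 g Cl, 72.8 g F.
Moles — Cl: 27.2 / 35.45 = 0.7673 mol; F: 72.8 / 19.00 = 3.832 mol
Ratios (÷ 0.7673): Cl 1.000, F 4.994
Ratio ≈ 1:5, so the empirical formula is ClF5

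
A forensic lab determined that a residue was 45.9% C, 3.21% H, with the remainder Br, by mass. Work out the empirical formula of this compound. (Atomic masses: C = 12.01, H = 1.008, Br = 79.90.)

C6H5Br

Assume 100 g: 45.9 g C, 3.21 g H, 50.89 g Br.
n(C) = 45.9/12.01 = 3.822, n(H) = 3.21/1.008 = 3.185, n(Br) = 50.89/79.90 = 0.6369
Ratios (÷ 0.6369): C 6.000, H 5.000, Br 1.000
≈ 6:5:1 → C6H5Br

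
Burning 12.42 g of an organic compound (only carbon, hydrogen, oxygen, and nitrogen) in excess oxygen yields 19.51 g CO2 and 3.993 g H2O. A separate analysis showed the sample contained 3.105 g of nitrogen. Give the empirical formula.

C2H2NO

mol C = 19.51 / 44.01 = 0.4433; mass C = 0.4433 × 12.01 = 5.324 g
mol H = 2 × (3.993 / 18.02) = 0.4432; mass H = 0.4432 × 1.008 = 0.4467 g
mol N = 3.105 / 14.01 = 0.2216
mass O = 12.42 − (8.876) = 3.544 g → mol O = 0.2215
Divide by the smallest (0.2215 mol O): C 2.001, H 2.001, N 1.001, O 1.000
→ C2H2NO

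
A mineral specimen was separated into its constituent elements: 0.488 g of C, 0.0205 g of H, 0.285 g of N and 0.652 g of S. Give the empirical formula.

n(C) = 0.488/12.01 = 0.04063, n(H) = 0.0205/1.008 = 0.02034, n(N) = 0.285/14.01 = 0.02034, n(S) = 0.652/32.07 = 0.02033
Smallest is S at 0.02033 mol; normalising gives C 1.999, H 1.000, N 1.001, S 1.000
Ratio ≈ 2:1:1:1, so the empirical formula is C2HNS

C2HNS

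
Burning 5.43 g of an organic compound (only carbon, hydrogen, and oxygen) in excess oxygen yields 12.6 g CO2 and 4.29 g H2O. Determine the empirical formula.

C3H5O

mol C = 12.6 / 44.01 = 0.2863; mass C = 0.2863 × 12.01 = 3.438 g
mol H = 2 × (4.29 / 18.02) = 0.4761; mass H = 0.4761 × 1.008 = 0.4799 g
mass O = 5.43 − (3.918) = 1.512 g → mol O = 0.09448
Smallest is O at 0.09448 mol; normalising gives C 3.030, H 5.040, O 1.000
≈ 3:5:1 → C3H5O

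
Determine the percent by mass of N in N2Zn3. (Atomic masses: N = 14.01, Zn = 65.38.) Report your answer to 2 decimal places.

12.50%

Molar mass = 2(14.01) + 3(65.38) = 224.160 g/mol
Mass of N per mole = 2 × 14.01 = 28.020 g
% N = 28.020 / 224.160 × 100 = 12.50%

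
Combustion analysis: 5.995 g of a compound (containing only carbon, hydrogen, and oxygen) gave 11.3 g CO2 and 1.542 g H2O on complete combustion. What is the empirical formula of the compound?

mol C = 11.3 / 44.01 = 0.2568; mass C = 0.2568 × 12.01 = 3.084 g
mol H = 2 × (1.542 / 18.02) = 0.1711; mass H = 0.1711 × 1.008 = 0.1725 g
mass O = 5.995 − (3.256) = 2.739 g → mol O = 0.1712
Smallest is H at 0.1711 mol; normalising gives C 1.500, H 1.000, O 1.000
×2: C 3.00, H 2.00, O 2.00 → C3H2O2

C3H2O2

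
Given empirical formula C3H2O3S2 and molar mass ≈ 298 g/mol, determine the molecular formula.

Empirical-formula mass = 150.19 g/mol
n = 298 / 150.19 = 1.98 ≈ 2
Molecular formula = (C3H2O3S2)2 = C6H4O6S4

C6H4O6S4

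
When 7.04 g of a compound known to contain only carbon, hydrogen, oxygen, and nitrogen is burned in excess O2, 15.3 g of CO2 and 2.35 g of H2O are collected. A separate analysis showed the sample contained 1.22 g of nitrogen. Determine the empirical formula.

mol C = 15.3 / 44.01 = 0.3476; mass C = 0.3476 × 12.01 = 4.175 g
mol H = 2 × (2.35 / 18.02) = 0.2608; mass H = 0.2608 × 1.008 = 0.2629 g
mol N = 1.22 / 14.01 = 0.08708
mass O = 7.04 − (5.658) = 1.382 g → mol O = 0.08636
Smallest is O at 0.08636 mol; normalising gives C 4.025, H 3.020, N 1.008, O 1.000
≈ 4:3:1:1 → C4H3NO

C4H3NO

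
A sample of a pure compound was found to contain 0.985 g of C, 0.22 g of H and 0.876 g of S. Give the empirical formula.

Moles — C: 0.985 / 12.01 = 0.08201 mol; H: 0.22 / 1.008 = 0.2183 mol; S: 0.876 / 32.07 = 0.02732 mol
Ratios (÷ 0.02732): C 3.003, H 7.990, S 1.000
Ratio ≈ 3:8:1, so the empirical formula is C3H8S

C3H8S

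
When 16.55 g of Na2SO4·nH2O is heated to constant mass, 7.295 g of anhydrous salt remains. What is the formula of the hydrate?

Mass of water lost = 16.55 − 7.295 = 9.255 g → 9.255 / 18.02 = 0.5136 mol H2O
Molar mass of Na2SO4 = 142.05 g/mol → mol Na2SO4 = 7.295 / 142.05 = 0.05136
n = 0.5136 / 0.05136 = 10.00 ≈ 10 → Na2SO4·10H2O

Na2SO4·10H2O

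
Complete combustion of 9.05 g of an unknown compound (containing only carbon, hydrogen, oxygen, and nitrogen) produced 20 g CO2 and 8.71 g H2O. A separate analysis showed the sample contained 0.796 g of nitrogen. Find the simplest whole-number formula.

C8H17NO2

mol C = 20 / 44.01 = 0.4544; mass C = 0.4544 × 12.01 = 5.458 g
mol H = 2 × (8.71 / 18.02) = 0.9667; mass H = 0.9667 × 1.008 = 0.9744 g
mol N = 0.796 / 14.01 = 0.05682
mass O = 9.05 − (7.228) = 1.822 g → mol O = 0.1139
Ratios (÷ 0.05682): C 7.998, H 17.014, N 1.000, O 2.004
→ C8H17NO2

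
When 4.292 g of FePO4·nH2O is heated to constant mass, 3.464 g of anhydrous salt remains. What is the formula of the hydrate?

Mass of water lost = 4.292 − 3.464 = 0.828 g → 0.828 / 18.02 = 0.04595 mol H2O
Molar mass of FePO4 = 150.82 g/mol → mol FePO4 = 3.464 / 150.82 = 0.02297
n = 0.04595 / 0.02297 = 2.00 ≈ 2 → FePO4·2H2O

FePO4·2H2O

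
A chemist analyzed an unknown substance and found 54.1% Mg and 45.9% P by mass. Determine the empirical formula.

Mg3P2

Assume 100 g: 54.1 g Mg, 45.9 g P.
Mg: 54.1 g ÷ 24.31 g/mol = 2.225 mol
P: 45.9 g ÷ 30.97 g/mol = 1.482 mol
Ratios (÷ 1.482): Mg 1.502, P 1.000
×2: Mg 3.00, P 2.00 → Mg3P2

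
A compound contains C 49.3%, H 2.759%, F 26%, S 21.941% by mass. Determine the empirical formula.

C6H4F2S

Assume 100 g: 49.3 g C, 2.759 g H, 26 g F, 21.941 g S.
C: 49.3 g ÷ 12.01 g/mol = 4.105 mol
H: 2.759 g ÷ 1.008 g/mol = 2.737 mol
F: 26 g ÷ 19.00 g/mol = 1.368 mol
S: 21.941 g ÷ 32.07 g/mol = 0.6842 mol
Ratios (÷ 0.6842): C 6.000, H 4.001, F 2.000, S 1.000
≈ 6:4:2:1 → C6H4F2S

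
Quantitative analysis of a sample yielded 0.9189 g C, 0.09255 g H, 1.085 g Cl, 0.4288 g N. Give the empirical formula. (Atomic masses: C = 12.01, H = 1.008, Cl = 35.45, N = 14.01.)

Moles — C: 0.9189 / 12.01 = 0.07651 mol; H: 0.09255 / 1.008 = 0.09182 mol; Cl: 1.085 / 35.45 = 0.03061 mol; N: 0.4288 / 14.01 = 0.03061 mol
Ratios (÷ 0.03061): C 2.500, H 3.000, Cl 1.000, N 1.000
Multiply by 2: C 5.00, H 6.00, Cl 2.00, N 2.00 → C5H6Cl2N2

C5H6Cl2N2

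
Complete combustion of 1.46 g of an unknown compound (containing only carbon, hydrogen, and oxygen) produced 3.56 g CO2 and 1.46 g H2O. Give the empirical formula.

mol C = 3.56 / 44.01 = 0.08089; mass C = 0.08089 × 12.01 = 0.9715 g
mol H = 2 × (1.46 / 18.02) = 0.1620; mass H = 0.1620 × 1.008 = 0.1633 g
mass O = 1.46 − (1.135) = 0.3252 g → mol O = 0.02032
Smallest is O at 0.02032 mol; normalising gives C 3.980, H 7.973, O 1.000
→ C4H8O

C4H8O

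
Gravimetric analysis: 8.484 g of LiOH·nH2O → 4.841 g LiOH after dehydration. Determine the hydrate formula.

Mass of water lost = 8.484 − 4.841 = 3.643 g → 3.643 / 18.02 = 0.2022 mol H2O
Molar mass of LiOH = 23.95 g/mol → mol LiOH = 4.841 / 23.95 = 0.2021
n = 0.2022 / 0.2021 = 1.00 ≈ 1 → LiOH·H2O

LiOH·H2O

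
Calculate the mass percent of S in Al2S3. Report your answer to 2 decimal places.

64.07%

Molar mass = 2(26.98) + 3(32.07) = 150.170 g/mol
Mass of S per mole = 3 × 32.07 = 96.210 g
% S = 96.210 / 150.170 × 100 = 64.07%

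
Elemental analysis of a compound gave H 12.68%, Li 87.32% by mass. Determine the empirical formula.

HLi

Assume 100 g: 12.68 g H, 87.32 g Li.
n(H) = 12.68/1.008 = 12.58, n(Li) = 87.32/6.94 = 12.58
Ratios (÷ 12.58): H 1.000, Li 1.000
→ HLi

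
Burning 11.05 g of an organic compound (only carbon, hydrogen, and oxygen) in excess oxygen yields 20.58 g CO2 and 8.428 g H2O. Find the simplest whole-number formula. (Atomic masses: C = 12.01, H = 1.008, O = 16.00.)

mol C = 20.58 / 44.01 = 0.4676; mass C = 0.4676 × 12.01 = 5.616 g
mol H = 2 × (8.428 / 18.02) = 0.9354; mass H = 0.9354 × 1.008 = 0.9429 g
mass O = 11.05 − (6.559) = 4.491 g → mol O = 0.2807
Ratios (÷ 0.2807): C 1.666, H 3.333, O 1.000
×3: C 5.00, H 10.00, O 3.00 → C5H10O3

C5H10O3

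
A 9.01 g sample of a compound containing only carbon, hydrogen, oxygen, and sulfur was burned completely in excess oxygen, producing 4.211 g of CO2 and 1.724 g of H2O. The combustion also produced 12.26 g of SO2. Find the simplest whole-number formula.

mol C = 4.211 / 44.01 = 0.09568; mass C = 0.09568 × 12.01 = 1.149 g
mol H = 2 × (1.724 / 18.02) = 0.1913; mass H = 0.1913 × 1.008 = 0.1929 g
mol S = 12.26 / 64.07 = 0.1914; mass S = 6.137 g
mass O = 9.01 − (7.479) = 1.531 g → mol O = 0.09570
Ratios (÷ 0.09568): C 1.000, H 2.000, O 1.000, S 2.000
Ratio ≈ 1:2:1:2, so the empirical formula is CH2OS2

CH2OS2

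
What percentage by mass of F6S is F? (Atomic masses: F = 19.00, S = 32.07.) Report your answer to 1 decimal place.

Molar mass = 6(19.00) + 1(32.07) = 146.070 g/mol
Mass of F per mole = 6 × 19.00 = 114.000 g
% F = 114.000 / 146.070 × 100 = 78.0%

78.0%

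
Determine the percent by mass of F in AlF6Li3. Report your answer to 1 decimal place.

Molar mass = 1(26.98) + 6(19.00) + 3(6.94) = 161.800 g/mol
Mass of F per mole = 6 × 19.00 = 114.000 g
% F = 114.000 / 161.800 × 100 = 70.5%

70.5%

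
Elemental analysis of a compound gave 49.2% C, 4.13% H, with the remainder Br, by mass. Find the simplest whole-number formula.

C7H7Br

Assume 100 g: 49.2 g C, 4.13 g H, 46.67 g Br.
C: 49.2 g ÷ 12.01 g/mol = 4.097 mol
H: 4.13 g ÷ 1.008 g/mol = 4.097 mol
Br: 46.67 g ÷ 79.90 g/mol = 0.5841 mol
Smallest is Br at 0.5841 mol; normalising gives C 7.013, H 7.015, Br 1.000
→ C7H7Br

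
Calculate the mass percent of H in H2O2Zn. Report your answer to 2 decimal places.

Molar mass = 2(1.008) + 2(16.00) + 1(65.38) = 99.396 g/mol
Mass of H per mole = 2 × 1.008 = 2.016 g
% H = 2.016 / 99.396 × 100 = 2.03%

2.03%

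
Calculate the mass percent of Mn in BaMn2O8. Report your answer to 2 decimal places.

Molar mass = 1(137.33) + 2(54.94) + 8(16.00) = 375.210 g/mol
Mass of Mn per mole = 2 × 54.94 = 109.880 g
% Mn = 109.880 / 375.210 × 100 = 29.28%

29.28%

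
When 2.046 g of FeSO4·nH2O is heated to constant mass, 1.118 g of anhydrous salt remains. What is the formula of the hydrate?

Mass of water lost = 2.046 − 1.118 = 0.928 g → 0.928 / 18.02 = 0.0515 mol H2O
Molar mass of FeSO4 = 151.92 g/mol → mol FeSO4 = 1.118 / 151.92 = 0.007359
n = 0.0515 / 0.007359 = 7.00 ≈ 7 → FeSO4·7H2O

FeSO4·7H2O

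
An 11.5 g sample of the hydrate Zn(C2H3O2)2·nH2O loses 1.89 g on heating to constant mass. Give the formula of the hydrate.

Mass of anhydrous Zn(C2H3O2)2 = 11.5 − 1.89 = 9.61 g
mol H2O = 1.89 / 18.02 = 0.1049
Molar mass of Zn(C2H3O2)2 = 183.47 g/mol → mol Zn(C2H3O2)2 = 9.61 / 183.47 = 0.05238
n = 0.1049 / 0.05238 = 2.00 ≈ 2 → Zn(C2H3O2)2·2H2O

Zn(C2H3O2)2·2H2O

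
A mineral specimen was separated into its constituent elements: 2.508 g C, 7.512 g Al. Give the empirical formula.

Moles — C: 2.508 / 12.01 = 0.2088 mol; Al: 7.512 / 26.98 = 0.2784 mol
Smallest is C at 0.2088 mol; normalising gives C 1.000, Al 1.333
Multiply by 3: C 3.00, Al 4.00 → C3Al4

C3Al4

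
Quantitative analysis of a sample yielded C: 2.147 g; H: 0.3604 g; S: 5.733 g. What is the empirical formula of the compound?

Moles — C: 2.147 / 12.01 = 0.1788 mol; H: 0.3604 / 1.008 = 0.3575 mol; S: 5.733 / 32.07 = 0.1788 mol
Smallest is S at 0.1788 mol; normalising gives C 1.000, H 2.000, S 1.000
Ratio ≈ 1:2:1, so the empirical formula is CH2S

CH2S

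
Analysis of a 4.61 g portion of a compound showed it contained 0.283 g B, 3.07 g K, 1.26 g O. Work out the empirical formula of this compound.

B: 0.283 g ÷ 10.81 g/mol = 0.02618 mol
K: 3.07 g ÷ 39.10 g/mol = 0.07852 mol
O: 1.26 g ÷ 16.00 g/mol = 0.07875 mol
Smallest is B at 0.02618 mol; normalising gives B 1.000, K 2.999, O 3.008
≈ 1:3:3 → BK3O3

BK3O3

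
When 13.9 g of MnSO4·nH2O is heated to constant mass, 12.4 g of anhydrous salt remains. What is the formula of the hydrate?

MnSO4·H2O

Mass of water lost = 13.9 − 12.4 = 1.5 g → 1.5 / 18.02 = 0.08324 mol H2O
Molar mass of MnSO4 = 151.01 g/mol → mol MnSO4 = 12.4 / 151.01 = 0.08211
n = 0.08324 / 0.08211 = 1.01 ≈ 1 → MnSO4·H2O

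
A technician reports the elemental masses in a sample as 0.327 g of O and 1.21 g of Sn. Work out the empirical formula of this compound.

O2Sn

Moles — O: 0.327 / 16.00 = 0.02044 mol; Sn: 1.21 / 118.71 = 0.01019 mol
Smallest is Sn at 0.01019 mol; normalising gives O 2.005, Sn 1.000
→ O2Sn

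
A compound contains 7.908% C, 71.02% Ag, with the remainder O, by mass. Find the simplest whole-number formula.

Assume 100 g: 7.908 g C, 71.02 g Ag, 21.072 g O.
C: 7.908 g ÷ 12.01 g/mol = 0.6585 mol
Ag: 71.02 g ÷ 107.87 g/mol = 0.6584 mol
O: 21.072 g ÷ 16.00 g/mol = 1.317 mol
Smallest is Ag at 0.6584 mol; normalising gives C 1.000, Ag 1.000, O 2.000
≈ 1:1:2 → CAgO2

CAgO2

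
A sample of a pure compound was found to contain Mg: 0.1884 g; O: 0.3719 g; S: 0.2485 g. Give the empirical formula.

MgO3S

n(Mg) = 0.1884/24.31 = 0.00775, n(O) = 0.3719/16.00 = 0.02324, n(S) = 0.2485/32.07 = 0.007749
Smallest is S at 0.007749 mol; normalising gives Mg 1.000, O 3.000, S 1.000
→ MgO3S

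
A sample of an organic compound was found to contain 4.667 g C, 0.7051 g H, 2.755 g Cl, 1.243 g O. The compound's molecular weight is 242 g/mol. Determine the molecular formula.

C10H18Cl2O2

n(C) = 4.667/12.01 = 0.3886, n(H) = 0.7051/1.008 = 0.6995, n(Cl) = 2.755/35.45 = 0.07772, n(O) = 1.243/16.00 = 0.07769
Ratios (÷ 0.07769): C 5.002, H 9.004, Cl 1.000, O 1.000
≈ 5:9:1:1 → C5H9ClO
Empirical-formula mass = 120.57 g/mol
n = 242 / 120.57 = 2.01 ≈ 2
Molecular formula = (C5H9ClO)×2 = C10H18Cl2O2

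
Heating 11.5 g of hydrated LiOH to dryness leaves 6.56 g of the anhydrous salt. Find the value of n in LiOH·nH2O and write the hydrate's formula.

Mass of water lost = 11.5 − 6.56 = 4.94 g → 4.94 / 18.02 = 0.2741 mol H2O
Molar mass of LiOH = 23.95 g/mol → mol LiOH = 6.56 / 23.95 = 0.2739
n = 0.2741 / 0.2739 = 1.00 ≈ 1 → LiOH·H2O

LiOH·H2O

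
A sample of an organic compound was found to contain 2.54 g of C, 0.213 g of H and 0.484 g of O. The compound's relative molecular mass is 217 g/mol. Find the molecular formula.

n(C) = 2.54/12.01 = 0.2115, n(H) = 0.213/1.008 = 0.2113, n(O) = 0.484/16.00 = 0.03025
Divide by the smallest (0.03025 mol O): C 6.991, H 6.985, O 1.000
≈ 7:7:1 → C7H7O
Empirical-formula mass = 107.13 g/mol
n = 217 / 107.13 = 2.03 ≈ 2
Molecular formula = (C7H7O)×2 = C14H14O2

C14H14O2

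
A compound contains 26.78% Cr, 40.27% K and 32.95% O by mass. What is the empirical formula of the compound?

CrK2O4

Assume 100 g: 26.78 g Cr, 40.27 g K, 32.95 g O.
n(Cr) = 26.78/52.00 = 0.515, n(K) = 40.27/39.10 = 1.03, n(O) = 32.95/16.00 = 2.059
Divide by the smallest (0.515 mol Cr): Cr 1.000, K 2.000, O 3.999
≈ 1:2:4 → CrK2O4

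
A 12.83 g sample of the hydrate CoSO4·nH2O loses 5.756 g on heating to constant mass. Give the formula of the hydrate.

CoSO4·7H2O

Mass of anhydrous CoSO4 = 12.83 − 5.756 = 7.074 g
mol H2O = 5.756 / 18.02 = 0.3194
Molar mass of CoSO4 = 155.00 g/mol → mol CoSO4 = 7.074 / 155.00 = 0.04564
n = 0.3194 / 0.04564 = 7.00 ≈ 7 → CoSO4·7H2O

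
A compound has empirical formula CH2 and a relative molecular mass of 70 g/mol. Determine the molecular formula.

Empirical-formula mass = 14.03 g/mol
n = 70 / 14.03 = 4.99 ≈ 5
Molecular formula = (CH2)5 = C5H10

C5H10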